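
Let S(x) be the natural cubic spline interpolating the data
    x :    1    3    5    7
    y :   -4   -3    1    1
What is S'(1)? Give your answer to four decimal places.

With M_i denoting the second derivative at x_i, h_i = 2, 2, 2, and Δ_i = (y_(i+1) − y_i)/h_i = 1/2, 2, 0:
  2·M_0 + 8·M_1 + 2·M_2 = 6(Δ_1 - Δ_0) = 9
  2·M_1 + 8·M_2 + 2·M_3 = 6(Δ_2 - Δ_1) = -12
Natural end conditions: M_0 = M_3 = 0.
Solving the tridiagonal system: M_0 = 0, M_1 = 8/5, M_2 = -19/10, M_3 = 0.
On [1, 3], S'(x) = b_0 + 2c_0·(x - 1) + 3d_0·(x - 1)² with b_0 = Δ_0 - h_0(2M_0 + M_1)/6 = -1/30, c_0 = M_0/2 = 0, d_0 = (M_1 - M_0)/(6h_0) = 2/15. So S'(1) = -1/30.

-0.0333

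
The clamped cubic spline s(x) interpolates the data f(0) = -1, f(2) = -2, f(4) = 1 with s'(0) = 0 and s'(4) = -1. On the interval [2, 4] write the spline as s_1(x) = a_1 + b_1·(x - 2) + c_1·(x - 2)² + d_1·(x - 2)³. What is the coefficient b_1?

Let M_i = s''(x_i). Step sizes h_i = 2, 2; slopes of the chords Δ_i = (y_(i+1) - y_i)/h_i = -1/2, 3/2.
  2·M_0 + 8·M_1 + 2·M_2 = 6(Δ_1 - Δ_0) = 12
Clamped end conditions give two more equations: 2h_0·M_0 + h_0·M_1 = 6(Δ_0 - s'(0)) = -3 and h_1·M_1 + 2h_1·M_2 = 6(s'(4) - Δ_1) = -15.
Hence M_0 = -5/2, M_1 = 7/2, M_2 = -11/2.
On [2, 4], with s_1(x) = a_1 + b_1·(x - 2) + c_1·(x - 2)² + d_1·(x - 2)³: c_1 = M_1/2 = 7/4, d_1 = (M_2 - M_1)/(6h_1) = -3/4, b_1 = Δ_1 - h_1(2M_1 + M_2)/6 = 1.

1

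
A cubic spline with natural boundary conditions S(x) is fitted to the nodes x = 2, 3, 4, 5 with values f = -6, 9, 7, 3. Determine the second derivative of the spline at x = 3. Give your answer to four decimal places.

Put M_i = S'' at the i-th knot. Here h = (1, 1, 1) and Δ = (15, -2, -4), so the interior equations h_(i-1)·M_(i-1) + 2(h_(i-1)+h_i)·M_i + h_i·M_(i+1) = 6(Δ_i − Δ_(i-1)) read
  1·M_0 + 4·M_1 + 1·M_2 = 6(Δ_1 - Δ_0) = -102
  1·M_1 + 4·M_2 + 1·M_3 = 6(Δ_2 - Δ_1) = -12
Natural end conditions: M_0 = M_3 = 0.
Solving: M_0 = 0, M_1 = -132/5, M_2 = 18/5, M_3 = 0.

-26.4000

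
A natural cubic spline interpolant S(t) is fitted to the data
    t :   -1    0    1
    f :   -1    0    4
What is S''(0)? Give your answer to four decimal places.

Put σ_i = S'' at the i-th knot. Here h = (1, 1) and Δ = (1, 4), so the interior equations h_(i-1)·σ_(i-1) + 2(h_(i-1)+h_i)·σ_i + h_i·σ_(i+1) = 6(Δ_i − Δ_(i-1)) read
  1·σ_0 + 4·σ_1 + 1·σ_2 = 6(Δ_1 - Δ_0) = 18
Natural end conditions: σ_0 = σ_2 = 0.
Solving the tridiagonal system: σ_0 = 0, σ_1 = 9/2, σ_2 = 0.

4.5000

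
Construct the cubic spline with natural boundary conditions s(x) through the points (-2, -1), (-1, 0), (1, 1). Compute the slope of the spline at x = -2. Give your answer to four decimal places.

1.0833

Put M_i = s'' at the i-th knot. Here h = (1, 2) and Δ = (1, 1/2), so the interior equations h_(i-1)·M_(i-1) + 2(h_(i-1)+h_i)·M_i + h_i·M_(i+1) = 6(Δ_i − Δ_(i-1)) read
  1·M_0 + 6·M_1 + 2·M_2 = 6(Δ_1 - Δ_0) = -3
Natural end conditions: M_0 = M_2 = 0.
Solving the tridiagonal system: M_0 = 0, M_1 = -1/2, M_2 = 0.
On [-2, -1], s'(x) = b_0 + 2c_0·(x + 2) + 3d_0·(x + 2)² with b_0 = Δ_0 - h_0(2M_0 + M_1)/6 = 13/12, c_0 = M_0/2 = 0, d_0 = (M_1 - M_0)/(6h_0) = -1/12. So s'(-2) = 13/12.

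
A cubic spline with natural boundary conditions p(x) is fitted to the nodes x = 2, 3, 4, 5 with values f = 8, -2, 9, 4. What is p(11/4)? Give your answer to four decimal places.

-1.6875

Put σ_i = p'' at the i-th knot. Here h = (1, 1, 1) and Δ = (-10, 11, -5), so the interior equations h_(i-1)·σ_(i-1) + 2(h_(i-1)+h_i)·σ_i + h_i·σ_(i+1) = 6(Δ_i − Δ_(i-1)) read
  1·σ_0 + 4·σ_1 + 1·σ_2 = 6(Δ_1 - Δ_0) = 126
  1·σ_1 + 4·σ_2 + 1·σ_3 = 6(Δ_2 - Δ_1) = -96
Natural end conditions: σ_0 = σ_3 = 0.
Forward elimination and back-substitution give σ_0 = 0, σ_1 = 40, σ_2 = -34, σ_3 = 0.
On [2, 3], p(x) = 8 - 50/3·(x - 2) + 0·(x - 2)² + 20/3·(x - 2)³.
With (x - 2) = 3/4: p(11/4) = -27/16.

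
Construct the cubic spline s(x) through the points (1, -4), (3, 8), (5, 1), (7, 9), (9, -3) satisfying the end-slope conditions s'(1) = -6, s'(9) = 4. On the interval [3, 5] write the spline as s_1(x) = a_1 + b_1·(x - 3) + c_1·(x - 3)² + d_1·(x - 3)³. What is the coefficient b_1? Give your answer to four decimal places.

Let M_i = s''(x_i). Step sizes h_i = 2, 2, 2, 2; slopes of the chords Δ_i = (y_(i+1) - y_i)/h_i = 6, -7/2, 4, -6.
  2·M_0 + 8·M_1 + 2·M_2 = 6(Δ_1 - Δ_0) = -57
  2·M_1 + 8·M_2 + 2·M_3 = 6(Δ_2 - Δ_1) = 45
  2·M_2 + 8·M_3 + 2·M_4 = 6(Δ_3 - Δ_2) = -60
Clamped end conditions give two more equations: 2h_0·M_0 + h_0·M_1 = 6(Δ_0 - s'(1)) = 72 and h_3·M_3 + 2h_3·M_4 = 6(s'(9) - Δ_3) = 60.
Forward elimination and back-substitution give M_0 = 2987/112, M_1 = -971/56, M_2 = 227/16, M_3 = -947/56, M_4 = 2627/112.
On [3, 5], with s_1(x) = a_1 + b_1·(x - 3) + c_1·(x - 3)² + d_1·(x - 3)³: c_1 = M_1/2 = -971/112, d_1 = (M_2 - M_1)/(6h_1) = 1177/448, b_1 = Δ_1 - h_1(2M_1 + M_2)/6 = 373/112.

3.3304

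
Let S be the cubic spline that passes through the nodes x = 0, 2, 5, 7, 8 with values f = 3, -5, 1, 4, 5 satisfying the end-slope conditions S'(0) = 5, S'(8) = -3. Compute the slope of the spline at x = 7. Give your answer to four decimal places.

2.2912

Let M_i = S''(x_i). Step sizes h_i = 2, 3, 2, 1; slopes of the chords Δ_i = (y_(i+1) - y_i)/h_i = -4, 2, 3/2, 1.
  2·M_0 + 10·M_1 + 3·M_2 = 6(Δ_1 - Δ_0) = 36
  3·M_1 + 10·M_2 + 2·M_3 = 6(Δ_2 - Δ_1) = -3
  2·M_2 + 6·M_3 + 1·M_4 = 6(Δ_3 - Δ_2) = -3
Clamped end conditions give two more equations: 2h_0·M_0 + h_0·M_1 = 6(Δ_0 - S'(0)) = -54 and h_3·M_3 + 2h_3·M_4 = 6(S'(8) - Δ_3) = -24.
Solving: M_0 = -1597/91, M_1 = 737/91, M_2 = -300/91, M_3 = 258/91, M_4 = -1221/91.
On [7, 8], S'(x) = b_3 + 2c_3·(x - 7) + 3d_3·(x - 7)² with b_3 = Δ_3 - h_3(2M_3 + M_4)/6 = 417/182, c_3 = M_3/2 = 129/91, d_3 = (M_4 - M_3)/(6h_3) = -493/182. So S'(7) = 417/182.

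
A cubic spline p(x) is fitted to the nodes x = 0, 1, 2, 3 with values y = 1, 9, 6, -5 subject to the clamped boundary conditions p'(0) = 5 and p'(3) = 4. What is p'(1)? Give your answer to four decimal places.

Let m_i = p''(x_i). Step sizes h_i = 1, 1, 1; slopes of the chords Δ_i = (y_(i+1) - y_i)/h_i = 8, -3, -11.
  1·m_0 + 4·m_1 + 1·m_2 = 6(Δ_1 - Δ_0) = -66
  1·m_1 + 4·m_2 + 1·m_3 = 6(Δ_2 - Δ_1) = -48
Clamped end conditions give two more equations: 2h_0·m_0 + h_0·m_1 = 6(Δ_0 - p'(0)) = 18 and h_2·m_2 + 2h_2·m_3 = 6(p'(3) - Δ_2) = 90.
Solving the tridiagonal system: m_0 = 248/15, m_1 = -226/15, m_2 = -334/15, m_3 = 842/15.
On [1, 2], p'(x) = b_1 + 2c_1·(x - 1) + 3d_1·(x - 1)² with b_1 = Δ_1 - h_1(2m_1 + m_2)/6 = 86/15, c_1 = m_1/2 = -113/15, d_1 = (m_2 - m_1)/(6h_1) = -6/5. So p'(1) = 86/15.

5.7333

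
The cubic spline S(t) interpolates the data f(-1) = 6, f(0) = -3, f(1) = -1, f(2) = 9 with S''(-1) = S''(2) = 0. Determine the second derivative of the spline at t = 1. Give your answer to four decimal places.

Let M_i = S''(x_i). Step sizes h_i = 1, 1, 1; slopes of the chords Δ_i = (y_(i+1) - y_i)/h_i = -9, 2, 10.
  1·M_0 + 4·M_1 + 1·M_2 = 6(Δ_1 - Δ_0) = 66
  1·M_1 + 4·M_2 + 1·M_3 = 6(Δ_2 - Δ_1) = 48
Natural end conditions: M_0 = M_3 = 0.
Solving: M_0 = 0, M_1 = 72/5, M_2 = 42/5, M_3 = 0.

8.4000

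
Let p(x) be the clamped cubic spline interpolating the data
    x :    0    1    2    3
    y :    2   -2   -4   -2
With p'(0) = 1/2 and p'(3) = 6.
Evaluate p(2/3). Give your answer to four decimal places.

Let m_i = p''(x_i). Step sizes h_i = 1, 1, 1; slopes of the chords Δ_i = (y_(i+1) - y_i)/h_i = -4, -2, 2.
  1·m_0 + 4·m_1 + 1·m_2 = 6(Δ_1 - Δ_0) = 12
  1·m_1 + 4·m_2 + 1·m_3 = 6(Δ_2 - Δ_1) = 24
Clamped end conditions give two more equations: 2h_0·m_0 + h_0·m_1 = 6(Δ_0 - p'(0)) = -27 and h_2·m_2 + 2h_2·m_3 = 6(p'(3) - Δ_2) = 24.
Hence m_0 = -254/15, m_1 = 103/15, m_2 = 22/15, m_3 = 169/15.
On [0, 1], p(x) = 2 + 1/2·x - 127/15·x² + 119/30·x³.
With x = 2/3: p(2/3) = -103/405.

-0.2543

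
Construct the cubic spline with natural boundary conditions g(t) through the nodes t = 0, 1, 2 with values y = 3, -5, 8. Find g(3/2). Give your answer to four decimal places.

With M_i denoting the second derivative at x_i, h_i = 1, 1, and Δ_i = (y_(i+1) − y_i)/h_i = -8, 13:
  1·M_0 + 4·M_1 + 1·M_2 = 6(Δ_1 - Δ_0) = 126
Natural end conditions: M_0 = M_2 = 0.
Solving the tridiagonal system: M_0 = 0, M_1 = 63/2, M_2 = 0.
On [1, 2], g(t) = -5 + 5/2·(t - 1) + 63/4·(t - 1)² - 21/4·(t - 1)³.
With (t - 1) = 1/2: g(3/2) = -15/32.

-0.4688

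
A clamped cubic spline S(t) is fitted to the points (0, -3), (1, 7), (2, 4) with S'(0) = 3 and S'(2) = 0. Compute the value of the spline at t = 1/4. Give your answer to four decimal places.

Let M_i = S''(x_i). Step sizes h_i = 1, 1; slopes of the chords Δ_i = (y_(i+1) - y_i)/h_i = 10, -3.
  1·M_0 + 4·M_1 + 1·M_2 = 6(Δ_1 - Δ_0) = -78
Clamped end conditions give two more equations: 2h_0·M_0 + h_0·M_1 = 6(Δ_0 - S'(0)) = 42 and h_1·M_1 + 2h_1·M_2 = 6(S'(2) - Δ_1) = 18.
Hence M_0 = 39, M_1 = -36, M_2 = 27.
On [0, 1], S(t) = -3 + 3·t + 39/2·t² - 25/2·t³.
With t = 1/4: S(1/4) = -157/128.

-1.2266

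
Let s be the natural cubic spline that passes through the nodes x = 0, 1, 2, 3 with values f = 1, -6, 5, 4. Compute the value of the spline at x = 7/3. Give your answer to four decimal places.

6.2963

Put m_i = s'' at the i-th knot. Here h = (1, 1, 1) and Δ = (-7, 11, -1), so the interior equations h_(i-1)·m_(i-1) + 2(h_(i-1)+h_i)·m_i + h_i·m_(i+1) = 6(Δ_i − Δ_(i-1)) read
  1·m_0 + 4·m_1 + 1·m_2 = 6(Δ_1 - Δ_0) = 108
  1·m_1 + 4·m_2 + 1·m_3 = 6(Δ_2 - Δ_1) = -72
Natural end conditions: m_0 = m_3 = 0.
Solving the tridiagonal system: m_0 = 0, m_1 = 168/5, m_2 = -132/5, m_3 = 0.
On [2, 3], s(x) = 5 + 39/5·(x - 2) - 66/5·(x - 2)² + 22/5·(x - 2)³.
With (x - 2) = 1/3: s(7/3) = 170/27.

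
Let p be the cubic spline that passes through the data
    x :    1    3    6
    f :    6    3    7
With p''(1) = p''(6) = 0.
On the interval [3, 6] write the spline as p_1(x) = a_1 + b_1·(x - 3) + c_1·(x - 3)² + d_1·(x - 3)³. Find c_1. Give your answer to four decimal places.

0.8500

Write M_i for p''(x_i). With h_i = 2, 3 and divided differences Δ_i = -3/2, 4/3, the continuity of p' gives the tridiagonal system
  2·M_0 + 10·M_1 + 3·M_2 = 6(Δ_1 - Δ_0) = 17
Natural end conditions: M_0 = M_2 = 0.
Hence M_0 = 0, M_1 = 17/10, M_2 = 0.
On [3, 6], with p_1(x) = a_1 + b_1·(x - 3) + c_1·(x - 3)² + d_1·(x - 3)³: c_1 = M_1/2 = 17/20, d_1 = (M_2 - M_1)/(6h_1) = -17/180, b_1 = Δ_1 - h_1(2M_1 + M_2)/6 = -11/30.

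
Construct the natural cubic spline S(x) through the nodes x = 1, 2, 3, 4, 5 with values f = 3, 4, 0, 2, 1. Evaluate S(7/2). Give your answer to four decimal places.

Let σ_i = S''(x_i). Step sizes h_i = 1, 1, 1, 1; slopes of the chords Δ_i = (y_(i+1) - y_i)/h_i = 1, -4, 2, -1.
  1·σ_0 + 4·σ_1 + 1·σ_2 = 6(Δ_1 - Δ_0) = -30
  1·σ_1 + 4·σ_2 + 1·σ_3 = 6(Δ_2 - Δ_1) = 36
  1·σ_2 + 4·σ_3 + 1·σ_4 = 6(Δ_3 - Δ_2) = -18
Natural end conditions: σ_0 = σ_4 = 0.
Solving: σ_0 = 0, σ_1 = -153/14, σ_2 = 96/7, σ_3 = -111/14, σ_4 = 0.
On [3, 4], S(x) = 0 - 5/4·(x - 3) + 48/7·(x - 3)² - 101/28·(x - 3)³.
With (x - 3) = 1/2: S(7/2) = 143/224.

0.6384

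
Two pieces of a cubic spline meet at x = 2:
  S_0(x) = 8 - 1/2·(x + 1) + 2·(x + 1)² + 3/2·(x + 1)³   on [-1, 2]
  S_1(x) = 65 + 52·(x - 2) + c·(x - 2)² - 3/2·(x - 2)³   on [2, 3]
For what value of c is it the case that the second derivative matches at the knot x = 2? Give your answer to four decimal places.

15.5000

S_0''(x) = 4 + 9·(x + 1), so S_0''(2) = 31. On the right, S_1''(2) = 2c, so c = 31/2.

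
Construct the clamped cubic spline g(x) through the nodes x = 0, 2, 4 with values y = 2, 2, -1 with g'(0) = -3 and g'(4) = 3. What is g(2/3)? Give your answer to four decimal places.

With M_i denoting the second derivative at x_i, h_i = 2, 2, and Δ_i = (y_(i+1) − y_i)/h_i = 0, -3/2:
  2·M_0 + 8·M_1 + 2·M_2 = 6(Δ_1 - Δ_0) = -9
Clamped end conditions give two more equations: 2h_0·M_0 + h_0·M_1 = 6(Δ_0 - g'(0)) = 18 and h_1·M_1 + 2h_1·M_2 = 6(g'(4) - Δ_1) = 27.
Forward elimination and back-substitution give M_0 = 57/8, M_1 = -21/4, M_2 = 75/8.
On [0, 2], g(x) = 2 - 3·x + 57/16·x² - 33/32·x³.
With x = 2/3: g(2/3) = 23/18.

1.2778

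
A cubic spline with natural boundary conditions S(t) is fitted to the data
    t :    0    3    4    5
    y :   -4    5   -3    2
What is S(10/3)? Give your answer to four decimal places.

1.9152

Write σ_i for S''(x_i). With h_i = 3, 1, 1 and divided differences Δ_i = 3, -8, 5, the continuity of S' gives the tridiagonal system
  3·σ_0 + 8·σ_1 + 1·σ_2 = 6(Δ_1 - Δ_0) = -66
  1·σ_1 + 4·σ_2 + 1·σ_3 = 6(Δ_2 - Δ_1) = 78
Natural end conditions: σ_0 = σ_3 = 0.
Forward elimination and back-substitution give σ_0 = 0, σ_1 = -342/31, σ_2 = 690/31, σ_3 = 0.
On [3, 4], S(t) = 5 - 249/31·(t - 3) - 171/31·(t - 3)² + 172/31·(t - 3)³.
With (t - 3) = 1/3: S(10/3) = 1603/837.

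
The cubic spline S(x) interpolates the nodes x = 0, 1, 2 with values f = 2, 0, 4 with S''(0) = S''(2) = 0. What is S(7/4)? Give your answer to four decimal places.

2.6484

Write M_i for S''(x_i). With h_i = 1, 1 and divided differences Δ_i = -2, 4, the continuity of S' gives the tridiagonal system
  1·M_0 + 4·M_1 + 1·M_2 = 6(Δ_1 - Δ_0) = 36
Natural end conditions: M_0 = M_2 = 0.
Hence M_0 = 0, M_1 = 9, M_2 = 0.
On [1, 2], S(x) = 0 + 1·(x - 1) + 9/2·(x - 1)² - 3/2·(x - 1)³.
With (x - 1) = 3/4: S(7/4) = 339/128.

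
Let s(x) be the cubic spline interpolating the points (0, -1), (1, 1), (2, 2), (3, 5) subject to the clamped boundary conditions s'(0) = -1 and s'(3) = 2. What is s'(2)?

2

Let M_i = s''(x_i). Step sizes h_i = 1, 1, 1; slopes of the chords Δ_i = (y_(i+1) - y_i)/h_i = 2, 1, 3.
  1·M_0 + 4·M_1 + 1·M_2 = 6(Δ_1 - Δ_0) = -6
  1·M_1 + 4·M_2 + 1·M_3 = 6(Δ_2 - Δ_1) = 12
Clamped end conditions give two more equations: 2h_0·M_0 + h_0·M_1 = 6(Δ_0 - s'(0)) = 18 and h_2·M_2 + 2h_2·M_3 = 6(s'(3) - Δ_2) = -6.
Solving: M_0 = 12, M_1 = -6, M_2 = 6, M_3 = -6.
On [2, 3], s'(x) = b_2 + 2c_2·(x - 2) + 3d_2·(x - 2)² with b_2 = Δ_2 - h_2(2M_2 + M_3)/6 = 2, c_2 = M_2/2 = 3, d_2 = (M_3 - M_2)/(6h_2) = -2. So s'(2) = 2.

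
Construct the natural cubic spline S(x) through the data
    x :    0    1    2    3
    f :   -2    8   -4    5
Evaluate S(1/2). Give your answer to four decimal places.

5.7250

Let M_i = S''(x_i). Step sizes h_i = 1, 1, 1; slopes of the chords Δ_i = (y_(i+1) - y_i)/h_i = 10, -12, 9.
  1·M_0 + 4·M_1 + 1·M_2 = 6(Δ_1 - Δ_0) = -132
  1·M_1 + 4·M_2 + 1·M_3 = 6(Δ_2 - Δ_1) = 126
Natural end conditions: M_0 = M_3 = 0.
Hence M_0 = 0, M_1 = -218/5, M_2 = 212/5, M_3 = 0.
On [0, 1], S(x) = -2 + 259/15·x + 0·x² - 109/15·x³.
With x = 1/2: S(1/2) = 229/40.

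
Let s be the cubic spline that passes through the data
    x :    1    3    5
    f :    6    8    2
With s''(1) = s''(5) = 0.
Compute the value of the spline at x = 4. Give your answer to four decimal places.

5.7500

Let M_i = s''(x_i). Step sizes h_i = 2, 2; slopes of the chords Δ_i = (y_(i+1) - y_i)/h_i = 1, -3.
  2·M_0 + 8·M_1 + 2·M_2 = 6(Δ_1 - Δ_0) = -24
Natural end conditions: M_0 = M_2 = 0.
Solving the tridiagonal system: M_0 = 0, M_1 = -3, M_2 = 0.
On [3, 5], s(x) = 8 - 1·(x - 3) - 3/2·(x - 3)² + 1/4·(x - 3)³.
With (x - 3) = 1: s(4) = 23/4.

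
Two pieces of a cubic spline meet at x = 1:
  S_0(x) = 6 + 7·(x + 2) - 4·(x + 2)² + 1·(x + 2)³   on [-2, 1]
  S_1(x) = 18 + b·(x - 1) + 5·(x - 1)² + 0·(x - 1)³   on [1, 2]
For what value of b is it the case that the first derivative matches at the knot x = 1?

10

S_0'(x) = 7 - 8·(x + 2) + 3·(x + 2)², so S_0'(1) = 10. On the right, S_1'(1) = b, so b = 10.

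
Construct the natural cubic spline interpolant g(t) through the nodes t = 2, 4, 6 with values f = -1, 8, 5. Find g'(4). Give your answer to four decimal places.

1.5000

With σ_i denoting the second derivative at x_i, h_i = 2, 2, and Δ_i = (y_(i+1) − y_i)/h_i = 9/2, -3/2:
  2·σ_0 + 8·σ_1 + 2·σ_2 = 6(Δ_1 - Δ_0) = -36
Natural end conditions: σ_0 = σ_2 = 0.
Hence σ_0 = 0, σ_1 = -9/2, σ_2 = 0.
On [4, 6], g'(t) = b_1 + 2c_1·(t - 4) + 3d_1·(t - 4)² with b_1 = Δ_1 - h_1(2σ_1 + σ_2)/6 = 3/2, c_1 = σ_1/2 = -9/4, d_1 = (σ_2 - σ_1)/(6h_1) = 3/8. So g'(4) = 3/2.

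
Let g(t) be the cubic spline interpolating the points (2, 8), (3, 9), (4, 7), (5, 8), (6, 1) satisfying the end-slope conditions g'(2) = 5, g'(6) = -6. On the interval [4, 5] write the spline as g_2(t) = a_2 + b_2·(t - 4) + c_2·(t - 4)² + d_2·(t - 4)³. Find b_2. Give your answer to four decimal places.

With M_i denoting the second derivative at x_i, h_i = 1, 1, 1, 1, and Δ_i = (y_(i+1) − y_i)/h_i = 1, -2, 1, -7:
  1·M_0 + 4·M_1 + 1·M_2 = 6(Δ_1 - Δ_0) = -18
  1·M_1 + 4·M_2 + 1·M_3 = 6(Δ_2 - Δ_1) = 18
  1·M_2 + 4·M_3 + 1·M_4 = 6(Δ_3 - Δ_2) = -48
Clamped end conditions give two more equations: 2h_0·M_0 + h_0·M_1 = 6(Δ_0 - g'(2)) = -24 and h_3·M_3 + 2h_3·M_4 = 6(g'(6) - Δ_3) = 6.
Hence M_0 = -68/7, M_1 = -32/7, M_2 = 10, M_3 = -122/7, M_4 = 82/7.
On [4, 5], with g_2(t) = a_2 + b_2·(t - 4) + c_2·(t - 4)² + d_2·(t - 4)³: c_2 = M_2/2 = 5, d_2 = (M_3 - M_2)/(6h_2) = -32/7, b_2 = Δ_2 - h_2(2M_2 + M_3)/6 = 4/7.

0.5714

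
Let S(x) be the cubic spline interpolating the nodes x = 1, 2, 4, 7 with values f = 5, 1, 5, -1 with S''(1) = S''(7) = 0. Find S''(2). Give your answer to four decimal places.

Write m_i for S''(x_i). With h_i = 1, 2, 3 and divided differences Δ_i = -4, 2, -2, the continuity of S' gives the tridiagonal system
  1·m_0 + 6·m_1 + 2·m_2 = 6(Δ_1 - Δ_0) = 36
  2·m_1 + 10·m_2 + 3·m_3 = 6(Δ_2 - Δ_1) = -24
Natural end conditions: m_0 = m_3 = 0.
Forward elimination and back-substitution give m_0 = 0, m_1 = 51/7, m_2 = -27/7, m_3 = 0.

7.2857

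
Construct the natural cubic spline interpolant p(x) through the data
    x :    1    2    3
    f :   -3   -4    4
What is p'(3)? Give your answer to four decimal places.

10.2500

Put m_i = p'' at the i-th knot. Here h = (1, 1) and Δ = (-1, 8), so the interior equations h_(i-1)·m_(i-1) + 2(h_(i-1)+h_i)·m_i + h_i·m_(i+1) = 6(Δ_i − Δ_(i-1)) read
  1·m_0 + 4·m_1 + 1·m_2 = 6(Δ_1 - Δ_0) = 54
Natural end conditions: m_0 = m_2 = 0.
Forward elimination and back-substitution give m_0 = 0, m_1 = 27/2, m_2 = 0.
On [2, 3], p'(x) = b_1 + 2c_1·(x - 2) + 3d_1·(x - 2)² with b_1 = Δ_1 - h_1(2m_1 + m_2)/6 = 7/2, c_1 = m_1/2 = 27/4, d_1 = (m_2 - m_1)/(6h_1) = -9/4. So p'(3) = 41/4.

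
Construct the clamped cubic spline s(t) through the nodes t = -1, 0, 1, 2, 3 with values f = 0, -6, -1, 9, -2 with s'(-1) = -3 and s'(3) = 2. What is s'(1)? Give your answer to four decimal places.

13.2143

Let M_i = s''(x_i). Step sizes h_i = 1, 1, 1, 1; slopes of the chords Δ_i = (y_(i+1) - y_i)/h_i = -6, 5, 10, -11.
  1·M_0 + 4·M_1 + 1·M_2 = 6(Δ_1 - Δ_0) = 66
  1·M_1 + 4·M_2 + 1·M_3 = 6(Δ_2 - Δ_1) = 30
  1·M_2 + 4·M_3 + 1·M_4 = 6(Δ_3 - Δ_2) = -126
Clamped end conditions give two more equations: 2h_0·M_0 + h_0·M_1 = 6(Δ_0 - s'(-1)) = -18 and h_3·M_3 + 2h_3·M_4 = 6(s'(3) - Δ_3) = 78.
Solving the tridiagonal system: M_0 = -487/28, M_1 = 235/14, M_2 = 65/4, M_3 = -725/14, M_4 = 1817/28.
On [1, 2], s'(t) = b_2 + 2c_2·(t - 1) + 3d_2·(t - 1)² with b_2 = Δ_2 - h_2(2M_2 + M_3)/6 = 185/14, c_2 = M_2/2 = 65/8, d_2 = (M_3 - M_2)/(6h_2) = -635/56. So s'(1) = 185/14.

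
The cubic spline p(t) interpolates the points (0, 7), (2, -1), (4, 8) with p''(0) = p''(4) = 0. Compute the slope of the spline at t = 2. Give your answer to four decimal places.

Write M_i for p''(x_i). With h_i = 2, 2 and divided differences Δ_i = -4, 9/2, the continuity of p' gives the tridiagonal system
  2·M_0 + 8·M_1 + 2·M_2 = 6(Δ_1 - Δ_0) = 51
Natural end conditions: M_0 = M_2 = 0.
Solving the tridiagonal system: M_0 = 0, M_1 = 51/8, M_2 = 0.
On [2, 4], p'(t) = b_1 + 2c_1·(t - 2) + 3d_1·(t - 2)² with b_1 = Δ_1 - h_1(2M_1 + M_2)/6 = 1/4, c_1 = M_1/2 = 51/16, d_1 = (M_2 - M_1)/(6h_1) = -17/32. So p'(2) = 1/4.

0.2500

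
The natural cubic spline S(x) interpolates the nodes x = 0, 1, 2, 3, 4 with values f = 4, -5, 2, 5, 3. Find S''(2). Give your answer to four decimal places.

-11.5714

With M_i denoting the second derivative at x_i, h_i = 1, 1, 1, 1, and Δ_i = (y_(i+1) − y_i)/h_i = -9, 7, 3, -2:
  1·M_0 + 4·M_1 + 1·M_2 = 6(Δ_1 - Δ_0) = 96
  1·M_1 + 4·M_2 + 1·M_3 = 6(Δ_2 - Δ_1) = -24
  1·M_2 + 4·M_3 + 1·M_4 = 6(Δ_3 - Δ_2) = -30
Natural end conditions: M_0 = M_4 = 0.
Solving: M_0 = 0, M_1 = 753/28, M_2 = -81/7, M_3 = -129/28, M_4 = 0.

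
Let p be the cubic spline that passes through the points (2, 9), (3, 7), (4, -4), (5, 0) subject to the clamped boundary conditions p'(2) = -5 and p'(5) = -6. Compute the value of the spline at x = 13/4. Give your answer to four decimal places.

Write m_i for p''(x_i). With h_i = 1, 1, 1 and divided differences Δ_i = -2, -11, 4, the continuity of p' gives the tridiagonal system
  1·m_0 + 4·m_1 + 1·m_2 = 6(Δ_1 - Δ_0) = -54
  1·m_1 + 4·m_2 + 1·m_3 = 6(Δ_2 - Δ_1) = 90
Clamped end conditions give two more equations: 2h_0·m_0 + h_0·m_1 = 6(Δ_0 - p'(2)) = 18 and h_2·m_2 + 2h_2·m_3 = 6(p'(5) - Δ_2) = -60.
Solving the tridiagonal system: m_0 = 362/15, m_1 = -454/15, m_2 = 644/15, m_3 = -772/15.
On [3, 4], p(x) = 7 - 121/15·(x - 3) - 227/15·(x - 3)² + 61/5·(x - 3)³.
With (x - 3) = 1/4: p(13/4) = 1353/320.

4.2281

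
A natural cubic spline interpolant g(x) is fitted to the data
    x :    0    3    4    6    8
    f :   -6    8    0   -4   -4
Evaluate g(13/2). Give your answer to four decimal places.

Put σ_i = g'' at the i-th knot. Here h = (3, 1, 2, 2) and Δ = (14/3, -8, -2, 0), so the interior equations h_(i-1)·σ_(i-1) + 2(h_(i-1)+h_i)·σ_i + h_i·σ_(i+1) = 6(Δ_i − Δ_(i-1)) read
  3·σ_0 + 8·σ_1 + 1·σ_2 = 6(Δ_1 - Δ_0) = -76
  1·σ_1 + 6·σ_2 + 2·σ_3 = 6(Δ_2 - Δ_1) = 36
  2·σ_2 + 8·σ_3 + 2·σ_4 = 6(Δ_3 - Δ_2) = 12
Natural end conditions: σ_0 = σ_4 = 0.
Solving: σ_0 = 0, σ_1 = -451/43, σ_2 = 340/43, σ_3 = -41/86, σ_4 = 0.
On [6, 8], g(x) = -4 + 41/129·(x - 6) - 41/172·(x - 6)² + 41/1032·(x - 6)³.
With (x - 6) = 1/2: g(13/2) = -10721/2752.

-3.8957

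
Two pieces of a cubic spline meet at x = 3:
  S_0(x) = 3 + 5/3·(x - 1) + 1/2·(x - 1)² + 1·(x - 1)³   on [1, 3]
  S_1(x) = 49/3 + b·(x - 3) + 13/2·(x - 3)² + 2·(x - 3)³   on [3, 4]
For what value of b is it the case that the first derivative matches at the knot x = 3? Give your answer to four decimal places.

15.6667

S_0'(x) = 5/3 + 1·(x - 1) + 3·(x - 1)², so S_0'(3) = 47/3. On the right, S_1'(3) = b, so b = 47/3.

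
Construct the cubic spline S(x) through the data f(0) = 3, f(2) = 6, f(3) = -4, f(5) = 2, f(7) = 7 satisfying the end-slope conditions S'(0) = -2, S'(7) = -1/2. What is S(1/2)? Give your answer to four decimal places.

Put m_i = S'' at the i-th knot. Here h = (2, 1, 2, 2) and Δ = (3/2, -10, 3, 5/2), so the interior equations h_(i-1)·m_(i-1) + 2(h_(i-1)+h_i)·m_i + h_i·m_(i+1) = 6(Δ_i − Δ_(i-1)) read
  2·m_0 + 6·m_1 + 1·m_2 = 6(Δ_1 - Δ_0) = -69
  1·m_1 + 6·m_2 + 2·m_3 = 6(Δ_2 - Δ_1) = 78
  2·m_2 + 8·m_3 + 2·m_4 = 6(Δ_3 - Δ_2) = -3
Clamped end conditions give two more equations: 2h_0·m_0 + h_0·m_1 = 6(Δ_0 - S'(0)) = 21 and h_3·m_3 + 2h_3·m_4 = 6(S'(7) - Δ_3) = -18.
Solving the tridiagonal system: m_0 = 3651/244, m_1 = -1185/61, m_2 = 2151/122, m_3 = -255/61, m_4 = -147/61.
On [0, 2], S(x) = 3 - 2·x + 3651/488·x² - 2797/976·x³.
With x = 1/2: S(1/2) = 27423/7808.

3.5122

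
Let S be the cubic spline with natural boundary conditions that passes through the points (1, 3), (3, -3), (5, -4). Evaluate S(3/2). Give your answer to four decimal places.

1.2070

With M_i denoting the second derivative at x_i, h_i = 2, 2, and Δ_i = (y_(i+1) − y_i)/h_i = -3, -1/2:
  2·M_0 + 8·M_1 + 2·M_2 = 6(Δ_1 - Δ_0) = 15
Natural end conditions: M_0 = M_2 = 0.
Solving the tridiagonal system: M_0 = 0, M_1 = 15/8, M_2 = 0.
On [1, 3], S(x) = 3 - 29/8·(x - 1) + 0·(x - 1)² + 5/32·(x - 1)³.
With (x - 1) = 1/2: S(3/2) = 309/256.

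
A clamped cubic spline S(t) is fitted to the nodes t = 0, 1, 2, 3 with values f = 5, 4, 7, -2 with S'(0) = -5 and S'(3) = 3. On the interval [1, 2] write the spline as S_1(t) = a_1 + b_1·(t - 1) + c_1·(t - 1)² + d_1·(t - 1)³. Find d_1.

-8

Put M_i = S'' at the i-th knot. Here h = (1, 1, 1) and Δ = (-1, 3, -9), so the interior equations h_(i-1)·M_(i-1) + 2(h_(i-1)+h_i)·M_i + h_i·M_(i+1) = 6(Δ_i − Δ_(i-1)) read
  1·M_0 + 4·M_1 + 1·M_2 = 6(Δ_1 - Δ_0) = 24
  1·M_1 + 4·M_2 + 1·M_3 = 6(Δ_2 - Δ_1) = -72
Clamped end conditions give two more equations: 2h_0·M_0 + h_0·M_1 = 6(Δ_0 - S'(0)) = 24 and h_2·M_2 + 2h_2·M_3 = 6(S'(3) - Δ_2) = 72.
Solving the tridiagonal system: M_0 = 16/3, M_1 = 40/3, M_2 = -104/3, M_3 = 160/3.
On [1, 2], with S_1(t) = a_1 + b_1·(t - 1) + c_1·(t - 1)² + d_1·(t - 1)³: c_1 = M_1/2 = 20/3, d_1 = (M_2 - M_1)/(6h_1) = -8, b_1 = Δ_1 - h_1(2M_1 + M_2)/6 = 13/3.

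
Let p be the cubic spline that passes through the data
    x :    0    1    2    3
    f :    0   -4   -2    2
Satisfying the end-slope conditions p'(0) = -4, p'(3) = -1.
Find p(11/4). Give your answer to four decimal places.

With m_i denoting the second derivative at x_i, h_i = 1, 1, 1, and Δ_i = (y_(i+1) − y_i)/h_i = -4, 2, 4:
  1·m_0 + 4·m_1 + 1·m_2 = 6(Δ_1 - Δ_0) = 36
  1·m_1 + 4·m_2 + 1·m_3 = 6(Δ_2 - Δ_1) = 12
Clamped end conditions give two more equations: 2h_0·m_0 + h_0·m_1 = 6(Δ_0 - p'(0)) = 0 and h_2·m_2 + 2h_2·m_3 = 6(p'(3) - Δ_2) = -30.
Hence m_0 = -22/5, m_1 = 44/5, m_2 = 26/5, m_3 = -88/5.
On [2, 3], p(x) = -2 + 26/5·(x - 2) + 13/5·(x - 2)² - 19/5·(x - 2)³.
With (x - 2) = 3/4: p(11/4) = 563/320.

1.7594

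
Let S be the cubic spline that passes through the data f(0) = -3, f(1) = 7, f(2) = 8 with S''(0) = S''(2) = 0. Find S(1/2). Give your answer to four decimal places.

Let σ_i = S''(x_i). Step sizes h_i = 1, 1; slopes of the chords Δ_i = (y_(i+1) - y_i)/h_i = 10, 1.
  1·σ_0 + 4·σ_1 + 1·σ_2 = 6(Δ_1 - Δ_0) = -54
Natural end conditions: σ_0 = σ_2 = 0.
Hence σ_0 = 0, σ_1 = -27/2, σ_2 = 0.
On [0, 1], S(t) = -3 + 49/4·t + 0·t² - 9/4·t³.
With t = 1/2: S(1/2) = 91/32.

2.8438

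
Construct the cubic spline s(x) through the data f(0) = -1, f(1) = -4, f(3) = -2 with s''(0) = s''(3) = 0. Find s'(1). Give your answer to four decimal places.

Let σ_i = s''(x_i). Step sizes h_i = 1, 2; slopes of the chords Δ_i = (y_(i+1) - y_i)/h_i = -3, 1.
  1·σ_0 + 6·σ_1 + 2·σ_2 = 6(Δ_1 - Δ_0) = 24
Natural end conditions: σ_0 = σ_2 = 0.
Solving: σ_0 = 0, σ_1 = 4, σ_2 = 0.
On [1, 3], s'(x) = b_1 + 2c_1·(x - 1) + 3d_1·(x - 1)² with b_1 = Δ_1 - h_1(2σ_1 + σ_2)/6 = -5/3, c_1 = σ_1/2 = 2, d_1 = (σ_2 - σ_1)/(6h_1) = -1/3. So s'(1) = -5/3.

-1.6667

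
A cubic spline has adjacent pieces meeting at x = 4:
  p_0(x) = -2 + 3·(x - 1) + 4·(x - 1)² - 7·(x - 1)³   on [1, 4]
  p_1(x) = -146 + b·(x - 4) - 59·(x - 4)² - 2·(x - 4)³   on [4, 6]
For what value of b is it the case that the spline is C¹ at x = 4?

-162

p_0'(x) = 3 + 8·(x - 1) - 21·(x - 1)², so p_0'(4) = -162. On the right, p_1'(4) = b, so b = -162.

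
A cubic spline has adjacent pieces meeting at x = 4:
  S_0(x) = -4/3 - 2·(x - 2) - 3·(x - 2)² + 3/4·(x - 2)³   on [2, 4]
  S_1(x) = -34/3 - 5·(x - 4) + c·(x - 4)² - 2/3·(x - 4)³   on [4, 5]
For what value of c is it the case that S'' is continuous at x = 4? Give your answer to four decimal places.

1.5000

S_0''(x) = -6 + 9/2·(x - 2), so S_0''(4) = 3. On the right, S_1''(4) = 2c, so c = 3/2.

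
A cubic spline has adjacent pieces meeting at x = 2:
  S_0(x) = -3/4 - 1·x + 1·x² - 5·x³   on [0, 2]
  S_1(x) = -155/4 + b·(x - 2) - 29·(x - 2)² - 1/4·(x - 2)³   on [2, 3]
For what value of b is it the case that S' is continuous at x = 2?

S_0'(x) = -1 + 2·x - 15·x², so S_0'(2) = -57. On the right, S_1'(2) = b, so b = -57.

-57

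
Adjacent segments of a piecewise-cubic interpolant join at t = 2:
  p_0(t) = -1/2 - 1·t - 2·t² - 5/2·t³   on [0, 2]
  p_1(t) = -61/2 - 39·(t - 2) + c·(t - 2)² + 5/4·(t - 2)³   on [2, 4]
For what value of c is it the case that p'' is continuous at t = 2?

p_0''(t) = -4 - 15·t, so p_0''(2) = -34. On the right, p_1''(2) = 2c, so c = -17.

-17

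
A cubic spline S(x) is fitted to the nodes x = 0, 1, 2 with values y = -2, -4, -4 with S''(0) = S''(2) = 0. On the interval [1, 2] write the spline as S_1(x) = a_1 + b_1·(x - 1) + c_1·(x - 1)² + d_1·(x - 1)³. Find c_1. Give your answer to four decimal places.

1.5000

Write M_i for S''(x_i). With h_i = 1, 1 and divided differences Δ_i = -2, 0, the continuity of S' gives the tridiagonal system
  1·M_0 + 4·M_1 + 1·M_2 = 6(Δ_1 - Δ_0) = 12
Natural end conditions: M_0 = M_2 = 0.
Solving the tridiagonal system: M_0 = 0, M_1 = 3, M_2 = 0.
On [1, 2], with S_1(x) = a_1 + b_1·(x - 1) + c_1·(x - 1)² + d_1·(x - 1)³: c_1 = M_1/2 = 3/2, d_1 = (M_2 - M_1)/(6h_1) = -1/2, b_1 = Δ_1 - h_1(2M_1 + M_2)/6 = -1.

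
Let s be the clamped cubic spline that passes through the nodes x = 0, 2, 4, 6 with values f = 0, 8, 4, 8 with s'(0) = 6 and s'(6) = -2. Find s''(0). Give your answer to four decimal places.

0.1333

With σ_i denoting the second derivative at x_i, h_i = 2, 2, 2, and Δ_i = (y_(i+1) − y_i)/h_i = 4, -2, 2:
  2·σ_0 + 8·σ_1 + 2·σ_2 = 6(Δ_1 - Δ_0) = -36
  2·σ_1 + 8·σ_2 + 2·σ_3 = 6(Δ_2 - Δ_1) = 24
Clamped end conditions give two more equations: 2h_0·σ_0 + h_0·σ_1 = 6(Δ_0 - s'(0)) = -12 and h_2·σ_2 + 2h_2·σ_3 = 6(s'(6) - Δ_2) = -24.
Solving the tridiagonal system: σ_0 = 2/15, σ_1 = -94/15, σ_2 = 104/15, σ_3 = -142/15.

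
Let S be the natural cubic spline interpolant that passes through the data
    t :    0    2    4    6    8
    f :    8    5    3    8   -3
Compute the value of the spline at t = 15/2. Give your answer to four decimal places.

0.8675

With m_i denoting the second derivative at x_i, h_i = 2, 2, 2, 2, and Δ_i = (y_(i+1) − y_i)/h_i = -3/2, -1, 5/2, -11/2:
  2·m_0 + 8·m_1 + 2·m_2 = 6(Δ_1 - Δ_0) = 3
  2·m_1 + 8·m_2 + 2·m_3 = 6(Δ_2 - Δ_1) = 21
  2·m_2 + 8·m_3 + 2·m_4 = 6(Δ_3 - Δ_2) = -48
Natural end conditions: m_0 = m_4 = 0.
Solving: m_0 = 0, m_1 = -87/112, m_2 = 129/28, m_3 = -801/112, m_4 = 0.
On [6, 8], S(t) = 8 - 41/56·(t - 6) - 801/224·(t - 6)² + 267/448·(t - 6)³.
With (t - 6) = 3/2: S(15/2) = 3109/3584.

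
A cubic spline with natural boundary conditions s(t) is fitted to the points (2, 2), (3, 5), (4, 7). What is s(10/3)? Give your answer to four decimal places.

5.7593

Let M_i = s''(x_i). Step sizes h_i = 1, 1; slopes of the chords Δ_i = (y_(i+1) - y_i)/h_i = 3, 2.
  1·M_0 + 4·M_1 + 1·M_2 = 6(Δ_1 - Δ_0) = -6
Natural end conditions: M_0 = M_2 = 0.
Hence M_0 = 0, M_1 = -3/2, M_2 = 0.
On [3, 4], s(t) = 5 + 5/2·(t - 3) - 3/4·(t - 3)² + 1/4·(t - 3)³.
With (t - 3) = 1/3: s(10/3) = 311/54.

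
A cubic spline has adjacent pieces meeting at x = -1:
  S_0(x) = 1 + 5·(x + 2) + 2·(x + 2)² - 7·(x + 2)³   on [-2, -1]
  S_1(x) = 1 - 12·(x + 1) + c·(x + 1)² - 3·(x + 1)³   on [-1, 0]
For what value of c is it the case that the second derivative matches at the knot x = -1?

S_0''(x) = 4 - 42·(x + 2), so S_0''(-1) = -38. On the right, S_1''(-1) = 2c, so c = -19.

-19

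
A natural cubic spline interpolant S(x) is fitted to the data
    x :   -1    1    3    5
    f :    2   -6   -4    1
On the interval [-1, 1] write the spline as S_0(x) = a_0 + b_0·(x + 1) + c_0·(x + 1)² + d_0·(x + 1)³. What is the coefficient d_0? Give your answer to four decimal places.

0.3083

Let σ_i = S''(x_i). Step sizes h_i = 2, 2, 2; slopes of the chords Δ_i = (y_(i+1) - y_i)/h_i = -4, 1, 5/2.
  2·σ_0 + 8·σ_1 + 2·σ_2 = 6(Δ_1 - Δ_0) = 30
  2·σ_1 + 8·σ_2 + 2·σ_3 = 6(Δ_2 - Δ_1) = 9
Natural end conditions: σ_0 = σ_3 = 0.
Forward elimination and back-substitution give σ_0 = 0, σ_1 = 37/10, σ_2 = 1/5, σ_3 = 0.
On [-1, 1], with S_0(x) = a_0 + b_0·(x + 1) + c_0·(x + 1)² + d_0·(x + 1)³: c_0 = σ_0/2 = 0, d_0 = (σ_1 - σ_0)/(6h_0) = 37/120, b_0 = Δ_0 - h_0(2σ_0 + σ_1)/6 = -157/30.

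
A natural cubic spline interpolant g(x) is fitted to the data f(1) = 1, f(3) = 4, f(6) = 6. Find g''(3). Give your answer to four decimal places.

-0.5000

With m_i denoting the second derivative at x_i, h_i = 2, 3, and Δ_i = (y_(i+1) − y_i)/h_i = 3/2, 2/3:
  2·m_0 + 10·m_1 + 3·m_2 = 6(Δ_1 - Δ_0) = -5
Natural end conditions: m_0 = m_2 = 0.
Forward elimination and back-substitution give m_0 = 0, m_1 = -1/2, m_2 = 0.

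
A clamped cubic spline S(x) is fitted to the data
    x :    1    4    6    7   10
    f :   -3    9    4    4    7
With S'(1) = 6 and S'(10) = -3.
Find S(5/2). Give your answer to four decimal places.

5.4631

Let m_i = S''(x_i). Step sizes h_i = 3, 2, 1, 3; slopes of the chords Δ_i = (y_(i+1) - y_i)/h_i = 4, -5/2, 0, 1.
  3·m_0 + 10·m_1 + 2·m_2 = 6(Δ_1 - Δ_0) = -39
  2·m_1 + 6·m_2 + 1·m_3 = 6(Δ_2 - Δ_1) = 15
  1·m_2 + 8·m_3 + 3·m_4 = 6(Δ_3 - Δ_2) = 6
Clamped end conditions give two more equations: 2h_0·m_0 + h_0·m_1 = 6(Δ_0 - S'(1)) = -12 and h_3·m_3 + 2h_3·m_4 = 6(S'(10) - Δ_3) = -24.
Solving: m_0 = 25/66, m_1 = -157/33, m_2 = 491/132, m_3 = 145/66, m_4 = -673/132.
On [1, 4], S(x) = -3 + 6·(x - 1) + 25/132·(x - 1)² - 113/396·(x - 1)³.
With (x - 1) = 3/2: S(5/2) = 1923/352.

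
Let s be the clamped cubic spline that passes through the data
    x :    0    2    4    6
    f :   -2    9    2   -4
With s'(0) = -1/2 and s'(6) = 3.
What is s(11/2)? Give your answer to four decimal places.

-4.5094

Let σ_i = s''(x_i). Step sizes h_i = 2, 2, 2; slopes of the chords Δ_i = (y_(i+1) - y_i)/h_i = 11/2, -7/2, -3.
  2·σ_0 + 8·σ_1 + 2·σ_2 = 6(Δ_1 - Δ_0) = -54
  2·σ_1 + 8·σ_2 + 2·σ_3 = 6(Δ_2 - Δ_1) = 3
Clamped end conditions give two more equations: 2h_0·σ_0 + h_0·σ_1 = 6(Δ_0 - s'(0)) = 36 and h_2·σ_2 + 2h_2·σ_3 = 6(s'(6) - Δ_2) = 36.
Solving: σ_0 = 214/15, σ_1 = -158/15, σ_2 = 13/15, σ_3 = 257/30.
On [4, 6], s(x) = 2 - 193/30·(x - 4) + 13/30·(x - 4)² + 77/120·(x - 4)³.
With (x - 4) = 3/2: s(11/2) = -1443/320.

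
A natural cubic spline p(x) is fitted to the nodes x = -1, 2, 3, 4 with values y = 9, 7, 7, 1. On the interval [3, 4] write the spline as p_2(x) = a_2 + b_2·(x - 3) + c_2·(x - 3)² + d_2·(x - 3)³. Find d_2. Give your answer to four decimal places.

1.5699

Put M_i = p'' at the i-th knot. Here h = (3, 1, 1) and Δ = (-2/3, 0, -6), so the interior equations h_(i-1)·M_(i-1) + 2(h_(i-1)+h_i)·M_i + h_i·M_(i+1) = 6(Δ_i − Δ_(i-1)) read
  3·M_0 + 8·M_1 + 1·M_2 = 6(Δ_1 - Δ_0) = 4
  1·M_1 + 4·M_2 + 1·M_3 = 6(Δ_2 - Δ_1) = -36
Natural end conditions: M_0 = M_3 = 0.
Solving: M_0 = 0, M_1 = 52/31, M_2 = -292/31, M_3 = 0.
On [3, 4], with p_2(x) = a_2 + b_2·(x - 3) + c_2·(x - 3)² + d_2·(x - 3)³: c_2 = M_2/2 = -146/31, d_2 = (M_3 - M_2)/(6h_2) = 146/93, b_2 = Δ_2 - h_2(2M_2 + M_3)/6 = -266/93.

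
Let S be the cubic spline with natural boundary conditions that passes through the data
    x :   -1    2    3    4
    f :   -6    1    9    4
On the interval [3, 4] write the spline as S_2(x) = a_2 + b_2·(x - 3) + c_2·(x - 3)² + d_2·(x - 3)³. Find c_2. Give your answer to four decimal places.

-10.6129

Write σ_i for S''(x_i). With h_i = 3, 1, 1 and divided differences Δ_i = 7/3, 8, -5, the continuity of S' gives the tridiagonal system
  3·σ_0 + 8·σ_1 + 1·σ_2 = 6(Δ_1 - Δ_0) = 34
  1·σ_1 + 4·σ_2 + 1·σ_3 = 6(Δ_2 - Δ_1) = -78
Natural end conditions: σ_0 = σ_3 = 0.
Solving the tridiagonal system: σ_0 = 0, σ_1 = 214/31, σ_2 = -658/31, σ_3 = 0.
On [3, 4], with S_2(x) = a_2 + b_2·(x - 3) + c_2·(x - 3)² + d_2·(x - 3)³: c_2 = σ_2/2 = -329/31, d_2 = (σ_3 - σ_2)/(6h_2) = 329/93, b_2 = Δ_2 - h_2(2σ_2 + σ_3)/6 = 193/93.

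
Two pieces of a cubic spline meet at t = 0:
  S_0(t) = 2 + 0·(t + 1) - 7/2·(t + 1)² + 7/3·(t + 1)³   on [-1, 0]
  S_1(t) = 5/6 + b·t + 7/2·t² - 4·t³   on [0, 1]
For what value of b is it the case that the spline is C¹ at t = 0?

0

S_0'(t) = 0 - 7·(t + 1) + 7·(t + 1)², so S_0'(0) = 0. On the right, S_1'(0) = b, so b = 0.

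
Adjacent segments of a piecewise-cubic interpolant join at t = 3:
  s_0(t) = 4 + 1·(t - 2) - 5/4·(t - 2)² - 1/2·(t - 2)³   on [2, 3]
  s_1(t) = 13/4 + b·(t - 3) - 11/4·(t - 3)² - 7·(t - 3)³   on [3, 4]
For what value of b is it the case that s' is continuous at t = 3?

-3

s_0'(t) = 1 - 5/2·(t - 2) - 3/2·(t - 2)², so s_0'(3) = -3. On the right, s_1'(3) = b, so b = -3.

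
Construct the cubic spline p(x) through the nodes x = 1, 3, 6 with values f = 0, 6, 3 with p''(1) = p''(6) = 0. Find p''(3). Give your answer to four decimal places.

With M_i denoting the second derivative at x_i, h_i = 2, 3, and Δ_i = (y_(i+1) − y_i)/h_i = 3, -1:
  2·M_0 + 10·M_1 + 3·M_2 = 6(Δ_1 - Δ_0) = -24
Natural end conditions: M_0 = M_2 = 0.
Forward elimination and back-substitution give M_0 = 0, M_1 = -12/5, M_2 = 0.

-2.4000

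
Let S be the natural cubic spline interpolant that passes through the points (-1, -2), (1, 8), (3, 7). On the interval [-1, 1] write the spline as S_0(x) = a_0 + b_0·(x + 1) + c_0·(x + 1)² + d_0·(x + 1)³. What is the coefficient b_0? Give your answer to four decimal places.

6.3750

Let M_i = S''(x_i). Step sizes h_i = 2, 2; slopes of the chords Δ_i = (y_(i+1) - y_i)/h_i = 5, -1/2.
  2·M_0 + 8·M_1 + 2·M_2 = 6(Δ_1 - Δ_0) = -33
Natural end conditions: M_0 = M_2 = 0.
Forward elimination and back-substitution give M_0 = 0, M_1 = -33/8, M_2 = 0.
On [-1, 1], with S_0(x) = a_0 + b_0·(x + 1) + c_0·(x + 1)² + d_0·(x + 1)³: c_0 = M_0/2 = 0, d_0 = (M_1 - M_0)/(6h_0) = -11/32, b_0 = Δ_0 - h_0(2M_0 + M_1)/6 = 51/8.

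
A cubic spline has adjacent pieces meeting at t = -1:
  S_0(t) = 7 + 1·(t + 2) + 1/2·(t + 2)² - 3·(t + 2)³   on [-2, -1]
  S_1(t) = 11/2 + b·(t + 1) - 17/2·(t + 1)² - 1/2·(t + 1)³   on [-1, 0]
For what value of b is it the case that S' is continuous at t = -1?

-7

S_0'(t) = 1 + 1·(t + 2) - 9·(t + 2)², so S_0'(-1) = -7. On the right, S_1'(-1) = b, so b = -7.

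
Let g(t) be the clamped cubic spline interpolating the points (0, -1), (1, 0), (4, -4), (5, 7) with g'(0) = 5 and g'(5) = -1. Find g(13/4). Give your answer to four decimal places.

Let m_i = g''(x_i). Step sizes h_i = 1, 3, 1; slopes of the chords Δ_i = (y_(i+1) - y_i)/h_i = 1, -4/3, 11.
  1·m_0 + 8·m_1 + 3·m_2 = 6(Δ_1 - Δ_0) = -14
  3·m_1 + 8·m_2 + 1·m_3 = 6(Δ_2 - Δ_1) = 74
Clamped end conditions give two more equations: 2h_0·m_0 + h_0·m_1 = 6(Δ_0 - g'(0)) = -24 and h_2·m_2 + 2h_2·m_3 = 6(g'(5) - Δ_2) = -72.
Forward elimination and back-substitution give m_0 = -526/63, m_1 = -460/63, m_2 = 1108/63, m_3 = -2822/63.
On [1, 4], g(t) = 0 - 178/63·(t - 1) - 230/63·(t - 1)² + 112/81·(t - 1)³.
With (t - 1) = 9/4: g(13/4) = -509/56.

-9.0893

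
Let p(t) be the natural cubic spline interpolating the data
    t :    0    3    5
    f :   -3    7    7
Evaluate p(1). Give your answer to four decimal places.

1.2222

Let σ_i = p''(x_i). Step sizes h_i = 3, 2; slopes of the chords Δ_i = (y_(i+1) - y_i)/h_i = 10/3, 0.
  3·σ_0 + 10·σ_1 + 2·σ_2 = 6(Δ_1 - Δ_0) = -20
Natural end conditions: σ_0 = σ_2 = 0.
Forward elimination and back-substitution give σ_0 = 0, σ_1 = -2, σ_2 = 0.
On [0, 3], p(t) = -3 + 13/3·t + 0·t² - 1/9·t³.
With t = 1: p(1) = 11/9.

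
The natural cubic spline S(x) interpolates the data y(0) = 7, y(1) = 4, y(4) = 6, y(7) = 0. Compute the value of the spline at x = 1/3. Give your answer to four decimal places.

With M_i denoting the second derivative at x_i, h_i = 1, 3, 3, and Δ_i = (y_(i+1) − y_i)/h_i = -3, 2/3, -2:
  1·M_0 + 8·M_1 + 3·M_2 = 6(Δ_1 - Δ_0) = 22
  3·M_1 + 12·M_2 + 3·M_3 = 6(Δ_2 - Δ_1) = -16
Natural end conditions: M_0 = M_3 = 0.
Forward elimination and back-substitution give M_0 = 0, M_1 = 104/29, M_2 = -194/87, M_3 = 0.
On [0, 1], S(x) = 7 - 313/87·x + 0·x² + 52/87·x³.
With x = 1/3: S(1/3) = 13678/2349.

5.8229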